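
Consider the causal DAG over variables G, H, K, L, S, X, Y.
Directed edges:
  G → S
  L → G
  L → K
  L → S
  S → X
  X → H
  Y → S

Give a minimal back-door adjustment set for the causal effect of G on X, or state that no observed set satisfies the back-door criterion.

desc(G)\{G}={H,S,X}; candidates ⊆ {K,L,Y}.
size 0: {}; under {} G still reaches {H,K,L,S,X} ∋ X.
{L}: G⊥X given {L} in G with G→· removed — back-door holds.

G→X: minimal back-door set {L}.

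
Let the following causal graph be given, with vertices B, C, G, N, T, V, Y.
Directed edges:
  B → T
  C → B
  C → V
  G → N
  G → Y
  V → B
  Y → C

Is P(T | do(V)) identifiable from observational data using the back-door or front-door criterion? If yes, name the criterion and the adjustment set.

desc(V)\{V}={B,T}; candidates ⊆ {C,G,N,Y}.
size 0: {}; under {} V still reaches {B,C,G,N,T,Y} ∋ T.
{C}: V⊥T given {C} in G with V→· removed — back-door holds.
P(T|do(V)) = Σ_{C} P(T|V,C)·P(C).

P(T|do(V)): backdoor, adjust for {C}.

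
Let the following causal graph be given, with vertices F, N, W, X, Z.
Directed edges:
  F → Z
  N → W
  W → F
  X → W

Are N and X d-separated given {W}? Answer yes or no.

No — N and X are d-connected given {W}.

Bayes-Ball from N | {W} reaches {X}.
X ∈ reach(N|{W}) ⇒ N ⊥̸ X | {W}.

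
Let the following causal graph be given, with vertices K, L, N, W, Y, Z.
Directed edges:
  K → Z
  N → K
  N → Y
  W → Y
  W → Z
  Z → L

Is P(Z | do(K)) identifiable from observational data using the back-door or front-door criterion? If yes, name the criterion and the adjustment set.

P(Z|do(K)): backdoor, adjust for ∅.

desc(K)\{K}={L,Z}; candidates ⊆ {N,W,Y}.
∅: K⊥Z given ∅ in G with K→· removed — back-door holds.
P(Z|do(K)) = P(Z|K) — no adjustment needed.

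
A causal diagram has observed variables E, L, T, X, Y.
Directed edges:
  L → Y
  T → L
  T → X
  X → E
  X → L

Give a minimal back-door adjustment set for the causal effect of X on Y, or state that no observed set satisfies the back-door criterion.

X→Y: minimal back-door set {T}.

desc(X)\{X}={E,L,Y}; candidates ⊆ {T}.
size 0: {}; under {} X still reaches {L,T,Y} ∋ Y.
{T}: X⊥Y given {T} in G with X→· removed — back-door holds.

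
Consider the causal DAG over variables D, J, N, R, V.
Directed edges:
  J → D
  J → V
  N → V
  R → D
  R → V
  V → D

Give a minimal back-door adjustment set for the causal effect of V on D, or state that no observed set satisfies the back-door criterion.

V→D: minimal back-door set {J, R}.

desc(V)\{V}={D}; candidates ⊆ {J,N,R}.
size 0: {}; under {} V still reaches {D,J,N,R} ∋ D.
size 1: {J}, {N}, {R}; under {J} V still reaches {D,N,R} ∋ D.
{J,R}: V⊥D given {J,R} in G with V→· removed — back-door holds.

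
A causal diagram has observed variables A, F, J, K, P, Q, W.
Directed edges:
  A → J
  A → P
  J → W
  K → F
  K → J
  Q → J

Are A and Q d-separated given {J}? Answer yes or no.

No — A and Q are d-connected given {J}.

Bayes-Ball from A | {J} reaches {F,K,P,Q}.
Q ∈ reach(A|{J}) ⇒ A ⊥̸ Q | {J}.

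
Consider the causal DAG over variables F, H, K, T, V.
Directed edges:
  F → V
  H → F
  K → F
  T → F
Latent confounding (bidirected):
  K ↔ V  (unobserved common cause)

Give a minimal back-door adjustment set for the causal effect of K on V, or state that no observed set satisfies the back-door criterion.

K→V: no observed back-door set.

desc(K)\{K}={F,V}; candidates ⊆ {H,T}.
K↔V: latent back-door arc(s) into K.
size 0: {}; under {} K still reaches {V} ∋ V.
size 1: {H}, {T}; under {H} K still reaches {V} ∋ V.
size 2: {H,T}; under {H,T} K still reaches {V} ∋ V.
K↔V cannot be blocked by any observed set — no back-door set.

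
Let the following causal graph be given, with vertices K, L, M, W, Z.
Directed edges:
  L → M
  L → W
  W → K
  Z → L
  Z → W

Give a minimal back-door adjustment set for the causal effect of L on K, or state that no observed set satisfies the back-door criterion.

L→K: minimal back-door set {Z}.

desc(L)\{L}={K,M,W}; candidates ⊆ {Z}.
size 0: {}; under {} L still reaches {K,W,Z} ∋ K.
{Z}: L⊥K given {Z} in G with L→· removed — back-door holds.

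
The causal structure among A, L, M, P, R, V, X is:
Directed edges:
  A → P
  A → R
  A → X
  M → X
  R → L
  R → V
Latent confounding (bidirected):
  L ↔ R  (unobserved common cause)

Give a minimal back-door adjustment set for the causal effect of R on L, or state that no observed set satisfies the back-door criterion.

R→L: no observed back-door set.

desc(R)\{R}={L,V}; candidates ⊆ {A,M,P,X}.
R↔L: latent back-door arc(s) into R.
size 0: {}; under {} R still reaches {A,L,P,X} ∋ L.
size 1: {A}, {M}, {P} …(+1); under {A} R still reaches {L} ∋ L.
size 2: {A,M}, {A,P}, {A,X} …(+3); under {A,M} R still reaches {L} ∋ L.
R↔L cannot be blocked by any observed set — no back-door set.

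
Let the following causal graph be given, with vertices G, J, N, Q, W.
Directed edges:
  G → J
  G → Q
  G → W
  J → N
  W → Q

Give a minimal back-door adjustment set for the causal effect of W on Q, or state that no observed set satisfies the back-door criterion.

desc(W)\{W}={Q}; candidates ⊆ {G,J,N}.
size 0: {}; under {} W still reaches {G,J,N,Q} ∋ Q.
{G}: W⊥Q given {G} in G with W→· removed — back-door holds.

W→Q: minimal back-door set {G}.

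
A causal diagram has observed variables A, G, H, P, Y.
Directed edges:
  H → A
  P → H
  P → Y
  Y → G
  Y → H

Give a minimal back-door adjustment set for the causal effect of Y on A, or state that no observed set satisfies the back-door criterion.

desc(Y)\{Y}={A,G,H}; candidates ⊆ {P}.
size 0: {}; under {} Y still reaches {A,H,P} ∋ A.
{P}: Y⊥A given {P} in G with Y→· removed — back-door holds.

Y→A: minimal back-door set {P}.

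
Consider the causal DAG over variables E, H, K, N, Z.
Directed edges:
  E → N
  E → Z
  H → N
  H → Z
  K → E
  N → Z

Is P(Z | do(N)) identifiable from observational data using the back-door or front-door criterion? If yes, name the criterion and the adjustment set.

desc(N)\{N}={Z}; candidates ⊆ {E,H,K}.
size 0: {}; under {} N still reaches {E,H,K,Z} ∋ Z.
size 1: {E}, {H}, {K}; under {E} N still reaches {H,Z} ∋ Z.
{E,H}: N⊥Z given {E,H} in G with N→· removed — back-door holds.
P(Z|do(N)) = Σ_{E,H} P(Z|N,E,H)·P(E,H).

P(Z|do(N)): backdoor, adjust for {E, H}.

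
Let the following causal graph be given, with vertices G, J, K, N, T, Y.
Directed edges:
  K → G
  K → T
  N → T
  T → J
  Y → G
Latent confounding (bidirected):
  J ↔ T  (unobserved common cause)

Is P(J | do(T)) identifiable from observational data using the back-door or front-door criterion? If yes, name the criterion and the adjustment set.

desc(T)\{T}={J}; candidates ⊆ {G,K,N,Y}.
T↔J: latent back-door arc(s) into T.
size 0: {}; under {} T still reaches {G,J,K,N} ∋ J.
size 1: {G}, {K}, {N} …(+1); under {G} T still reaches {J,K,N,Y} ∋ J.
size 2: {G,K}, {G,N}, {G,Y} …(+3); under {G,K} T still reaches {J,N} ∋ J.
T↔J cannot be blocked by any observed set — no back-door set.
No mediator lies on a directed T→…→J path.
Neither criterion identifies P(J|do(T)) in this graph.

P(J|do(T)): not identifiable (no BD/FD set).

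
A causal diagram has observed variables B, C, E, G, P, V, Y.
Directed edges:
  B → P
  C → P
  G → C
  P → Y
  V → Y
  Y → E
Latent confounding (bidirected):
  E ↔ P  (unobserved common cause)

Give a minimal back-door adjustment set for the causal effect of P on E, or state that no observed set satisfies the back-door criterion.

desc(P)\{P}={E,Y}; candidates ⊆ {B,C,G,V}.
P↔E: latent back-door arc(s) into P.
size 0: {}; under {} P still reaches {B,C,E,G} ∋ E.
size 1: {B}, {C}, {G} …(+1); under {B} P still reaches {C,E,G} ∋ E.
size 2: {B,C}, {B,G}, {B,V} …(+3); under {B,C} P still reaches {E} ∋ E.
P↔E cannot be blocked by any observed set — no back-door set.

P→E: no observed back-door set.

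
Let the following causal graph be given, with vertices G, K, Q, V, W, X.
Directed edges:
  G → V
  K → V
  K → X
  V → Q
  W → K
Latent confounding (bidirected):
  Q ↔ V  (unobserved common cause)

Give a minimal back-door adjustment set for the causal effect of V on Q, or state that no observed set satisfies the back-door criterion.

desc(V)\{V}={Q}; candidates ⊆ {G,K,W,X}.
V↔Q: latent back-door arc(s) into V.
size 0: {}; under {} V still reaches {G,K,Q,W,X} ∋ Q.
size 1: {G}, {K}, {W} …(+1); under {G} V still reaches {K,Q,W,X} ∋ Q.
size 2: {G,K}, {G,W}, {G,X} …(+3); under {G,K} V still reaches {Q} ∋ Q.
V↔Q cannot be blocked by any observed set — no back-door set.

V→Q: no observed back-door set.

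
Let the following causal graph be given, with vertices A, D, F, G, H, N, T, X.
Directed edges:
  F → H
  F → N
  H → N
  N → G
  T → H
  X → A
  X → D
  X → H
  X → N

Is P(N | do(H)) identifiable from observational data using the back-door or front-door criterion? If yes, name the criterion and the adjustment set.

P(N|do(H)): backdoor, adjust for {F, X}.

desc(H)\{H}={G,N}; candidates ⊆ {A,D,F,T,X}.
size 0: {}; under {} H still reaches {A,D,F,G,N,T,X} ∋ N.
size 1: {A}, {D}, {F} …(+2); under {A} H still reaches {D,F,G,N,T,X} ∋ N.
{F,X}: H⊥N given {F,X} in G with H→· removed — back-door holds.
P(N|do(H)) = Σ_{F,X} P(N|H,F,X)·P(F,X).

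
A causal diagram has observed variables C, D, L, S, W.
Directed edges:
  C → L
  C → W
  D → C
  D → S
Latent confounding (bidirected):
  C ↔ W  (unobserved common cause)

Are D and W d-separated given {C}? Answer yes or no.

Bayes-Ball from D | {C} reaches {S,W}.
W ∈ reach(D|{C}) ⇒ D ⊥̸ W | {C}.

No — D and W are d-connected given {C}.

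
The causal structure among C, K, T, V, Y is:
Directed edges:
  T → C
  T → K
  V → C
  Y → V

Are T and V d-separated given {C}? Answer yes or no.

No — T and V are d-connected given {C}.

Bayes-Ball from T | {C} reaches {K,V,Y}.
V ∈ reach(T|{C}) ⇒ T ⊥̸ V | {C}.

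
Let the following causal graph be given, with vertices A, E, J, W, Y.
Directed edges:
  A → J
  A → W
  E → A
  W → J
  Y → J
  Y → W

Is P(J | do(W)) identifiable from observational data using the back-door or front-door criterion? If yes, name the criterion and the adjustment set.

P(J|do(W)): backdoor, adjust for {A, Y}.

desc(W)\{W}={J}; candidates ⊆ {A,E,Y}.
size 0: {}; under {} W still reaches {A,E,J,Y} ∋ J.
size 1: {A}, {E}, {Y}; under {A} W still reaches {J,Y} ∋ J.
{A,Y}: W⊥J given {A,Y} in G with W→· removed — back-door holds.
P(J|do(W)) = Σ_{A,Y} P(J|W,A,Y)·P(A,Y).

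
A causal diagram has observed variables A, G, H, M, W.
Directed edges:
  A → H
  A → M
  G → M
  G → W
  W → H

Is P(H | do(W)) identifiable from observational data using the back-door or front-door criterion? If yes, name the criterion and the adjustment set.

P(H|do(W)): backdoor, adjust for ∅.

desc(W)\{W}={H}; candidates ⊆ {A,G,M}.
∅: W⊥H given ∅ in G with W→· removed — back-door holds.
P(H|do(W)) = P(H|W) — no adjustment needed.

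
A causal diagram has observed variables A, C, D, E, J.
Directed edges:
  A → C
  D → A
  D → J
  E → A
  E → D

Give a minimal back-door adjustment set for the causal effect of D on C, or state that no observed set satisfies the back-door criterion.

desc(D)\{D}={A,C,J}; candidates ⊆ {E}.
size 0: {}; under {} D still reaches {A,C,E} ∋ C.
{E}: D⊥C given {E} in G with D→· removed — back-door holds.

D→C: minimal back-door set {E}.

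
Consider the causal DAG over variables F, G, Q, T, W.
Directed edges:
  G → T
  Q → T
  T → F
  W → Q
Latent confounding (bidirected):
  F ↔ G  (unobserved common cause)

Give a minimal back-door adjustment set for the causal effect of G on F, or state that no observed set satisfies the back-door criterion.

G→F: no observed back-door set.

desc(G)\{G}={F,T}; candidates ⊆ {Q,W}.
G↔F: latent back-door arc(s) into G.
size 0: {}; under {} G still reaches {F} ∋ F.
size 1: {Q}, {W}; under {Q} G still reaches {F} ∋ F.
size 2: {Q,W}; under {Q,W} G still reaches {F} ∋ F.
G↔F cannot be blocked by any observed set — no back-door set.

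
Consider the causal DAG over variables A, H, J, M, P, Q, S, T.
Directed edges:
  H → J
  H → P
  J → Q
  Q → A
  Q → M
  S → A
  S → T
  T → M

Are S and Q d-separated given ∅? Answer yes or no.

Yes — S ⊥ Q | ∅.

Bayes-Ball from S | ∅ reaches {A,M,T}.
Q ∉ reach(S|∅) ⇒ S ⊥ Q | ∅.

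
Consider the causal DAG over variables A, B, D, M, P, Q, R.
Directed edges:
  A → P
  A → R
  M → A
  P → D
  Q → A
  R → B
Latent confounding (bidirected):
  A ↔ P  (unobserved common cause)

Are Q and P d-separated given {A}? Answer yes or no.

No — Q and P are d-connected given {A}.

Bayes-Ball from Q | {A} reaches {D,M,P}.
P ∈ reach(Q|{A}) ⇒ Q ⊥̸ P | {A}.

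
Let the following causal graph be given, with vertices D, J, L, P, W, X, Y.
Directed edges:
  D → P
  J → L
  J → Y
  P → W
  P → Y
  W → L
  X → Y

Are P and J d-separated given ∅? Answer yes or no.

Bayes-Ball from P | ∅ reaches {D,L,W,Y}.
J ∉ reach(P|∅) ⇒ P ⊥ J | ∅.

Yes — P ⊥ J | ∅.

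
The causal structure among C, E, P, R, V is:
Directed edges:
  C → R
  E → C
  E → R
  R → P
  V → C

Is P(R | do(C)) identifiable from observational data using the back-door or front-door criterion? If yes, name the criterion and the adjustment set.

desc(C)\{C}={P,R}; candidates ⊆ {E,V}.
size 0: {}; under {} C still reaches {E,P,R,V} ∋ R.
{E}: C⊥R given {E} in G with C→· removed — back-door holds.
P(R|do(C)) = Σ_{E} P(R|C,E)·P(E).

P(R|do(C)): backdoor, adjust for {E}.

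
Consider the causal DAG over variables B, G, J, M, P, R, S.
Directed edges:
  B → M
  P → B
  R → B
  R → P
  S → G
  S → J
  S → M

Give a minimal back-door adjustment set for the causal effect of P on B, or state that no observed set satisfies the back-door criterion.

P→B: minimal back-door set {R}.

desc(P)\{P}={B,M}; candidates ⊆ {G,J,R,S}.
size 0: {}; under {} P still reaches {B,M,R} ∋ B.
{R}: P⊥B given {R} in G with P→· removed — back-door holds.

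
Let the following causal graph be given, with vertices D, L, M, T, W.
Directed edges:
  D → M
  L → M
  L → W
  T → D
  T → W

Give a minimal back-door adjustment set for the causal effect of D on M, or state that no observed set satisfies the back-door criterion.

D→M: minimal back-door set ∅.

desc(D)\{D}={M}; candidates ⊆ {L,T,W}.
∅: D⊥M given ∅ in G with D→· removed — back-door holds.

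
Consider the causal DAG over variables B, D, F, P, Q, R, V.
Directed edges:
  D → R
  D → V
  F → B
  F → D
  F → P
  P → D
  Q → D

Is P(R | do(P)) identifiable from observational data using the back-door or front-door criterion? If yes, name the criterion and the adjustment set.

desc(P)\{P}={D,R,V}; candidates ⊆ {B,F,Q}.
size 0: {}; under {} P still reaches {B,D,F,R,V} ∋ R.
{F}: P⊥R given {F} in G with P→· removed — back-door holds.
P(R|do(P)) = Σ_{F} P(R|P,F)·P(F).

P(R|do(P)): backdoor, adjust for {F}.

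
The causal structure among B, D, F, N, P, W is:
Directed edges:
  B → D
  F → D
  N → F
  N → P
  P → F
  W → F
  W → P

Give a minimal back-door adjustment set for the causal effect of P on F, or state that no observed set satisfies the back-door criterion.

P→F: minimal back-door set {N, W}.

desc(P)\{P}={D,F}; candidates ⊆ {B,N,W}.
size 0: {}; under {} P still reaches {D,F,N,W} ∋ F.
size 1: {B}, {N}, {W}; under {B} P still reaches {D,F,N,W} ∋ F.
{N,W}: P⊥F given {N,W} in G with P→· removed — back-door holds.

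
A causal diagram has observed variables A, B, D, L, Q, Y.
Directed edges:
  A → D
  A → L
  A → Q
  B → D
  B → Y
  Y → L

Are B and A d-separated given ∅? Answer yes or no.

Bayes-Ball from B | ∅ reaches {D,L,Y}.
A ∉ reach(B|∅) ⇒ B ⊥ A | ∅.

Yes — B ⊥ A | ∅.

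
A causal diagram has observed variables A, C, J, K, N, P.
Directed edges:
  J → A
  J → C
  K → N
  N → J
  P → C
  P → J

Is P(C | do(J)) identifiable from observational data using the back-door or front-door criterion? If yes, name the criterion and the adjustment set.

desc(J)\{J}={A,C}; candidates ⊆ {K,N,P}.
size 0: {}; under {} J still reaches {C,K,N,P} ∋ C.
{P}: J⊥C given {P} in G with J→· removed — back-door holds.
P(C|do(J)) = Σ_{P} P(C|J,P)·P(P).

P(C|do(J)): backdoor, adjust for {P}.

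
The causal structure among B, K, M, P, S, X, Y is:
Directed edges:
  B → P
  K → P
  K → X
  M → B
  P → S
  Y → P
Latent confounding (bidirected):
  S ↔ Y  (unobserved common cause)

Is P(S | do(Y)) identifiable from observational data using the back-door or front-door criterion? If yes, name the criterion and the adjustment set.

P(S|do(Y)): frontdoor, adjust for {P}.

desc(Y)\{Y}={P,S}; candidates ⊆ {B,K,M,X}.
Y↔S: latent back-door arc(s) into Y.
size 0: {}; under {} Y still reaches {S} ∋ S.
size 1: {B}, {K}, {M} …(+1); under {B} Y still reaches {S} ∋ S.
size 2: {B,K}, {B,M}, {B,X} …(+3); under {B,K} Y still reaches {S} ∋ S.
Y↔S cannot be blocked by any observed set — no back-door set.
{P}: (i) intercepts every directed Y→S path; (ii) no back-door Y→{P}; (iii) {Y} blocks every back-door {P}→S. Front-door holds.
P(S|do(Y)) = Σ_{P} P(P|Y) Σ_{Y'} P(S|P,Y')P(Y').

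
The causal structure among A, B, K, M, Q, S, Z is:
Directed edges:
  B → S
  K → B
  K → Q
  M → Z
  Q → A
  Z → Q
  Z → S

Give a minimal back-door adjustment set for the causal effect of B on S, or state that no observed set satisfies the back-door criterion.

B→S: minimal back-door set ∅.

desc(B)\{B}={S}; candidates ⊆ {A,K,M,Q,Z}.
∅: B⊥S given ∅ in G with B→· removed — back-door holds.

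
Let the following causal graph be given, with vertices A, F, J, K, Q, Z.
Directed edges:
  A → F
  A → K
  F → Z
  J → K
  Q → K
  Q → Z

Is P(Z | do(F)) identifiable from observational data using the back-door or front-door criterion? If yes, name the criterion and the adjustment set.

desc(F)\{F}={Z}; candidates ⊆ {A,J,K,Q}.
∅: F⊥Z given ∅ in G with F→· removed — back-door holds.
P(Z|do(F)) = P(Z|F) — no adjustment needed.

P(Z|do(F)): backdoor, adjust for ∅.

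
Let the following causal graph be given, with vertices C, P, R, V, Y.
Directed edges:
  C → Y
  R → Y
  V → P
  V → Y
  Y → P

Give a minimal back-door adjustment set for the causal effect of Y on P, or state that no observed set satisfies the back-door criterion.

Y→P: minimal back-door set {V}.

desc(Y)\{Y}={P}; candidates ⊆ {C,R,V}.
size 0: {}; under {} Y still reaches {C,P,R,V} ∋ P.
{V}: Y⊥P given {V} in G with Y→· removed — back-door holds.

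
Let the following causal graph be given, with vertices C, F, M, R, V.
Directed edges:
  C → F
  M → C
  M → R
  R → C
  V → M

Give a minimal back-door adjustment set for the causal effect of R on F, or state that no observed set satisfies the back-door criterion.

R→F: minimal back-door set {M}.

desc(R)\{R}={C,F}; candidates ⊆ {M,V}.
size 0: {}; under {} R still reaches {C,F,M,V} ∋ F.
{M}: R⊥F given {M} in G with R→· removed — back-door holds.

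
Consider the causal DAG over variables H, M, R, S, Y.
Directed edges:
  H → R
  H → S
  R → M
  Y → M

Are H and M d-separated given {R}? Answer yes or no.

Yes — H ⊥ M | {R}.

Bayes-Ball from H | {R} reaches {S}.
M ∉ reach(H|{R}) ⇒ H ⊥ M | {R}.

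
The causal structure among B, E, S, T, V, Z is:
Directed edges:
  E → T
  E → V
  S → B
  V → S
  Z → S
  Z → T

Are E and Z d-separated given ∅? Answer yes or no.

Bayes-Ball from E | ∅ reaches {B,S,T,V}.
Z ∉ reach(E|∅) ⇒ E ⊥ Z | ∅.

Yes — E ⊥ Z | ∅.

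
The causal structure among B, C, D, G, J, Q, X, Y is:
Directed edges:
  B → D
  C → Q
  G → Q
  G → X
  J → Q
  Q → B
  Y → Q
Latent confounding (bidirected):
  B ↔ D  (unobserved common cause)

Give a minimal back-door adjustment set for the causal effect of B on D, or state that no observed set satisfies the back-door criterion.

desc(B)\{B}={D}; candidates ⊆ {C,G,J,Q,X,Y}.
B↔D: latent back-door arc(s) into B.
size 0: {}; under {} B still reaches {C,D,G,J,Q,X,Y} ∋ D.
size 1: {C}, {G}, {J} …(+3); under {C} B still reaches {D,G,J,Q,X,Y} ∋ D.
size 2: {C,G}, {C,J}, {C,Q} …(+12); under {C,G} B still reaches {D,J,Q,Y} ∋ D.
B↔D cannot be blocked by any observed set — no back-door set.

B→D: no observed back-door set.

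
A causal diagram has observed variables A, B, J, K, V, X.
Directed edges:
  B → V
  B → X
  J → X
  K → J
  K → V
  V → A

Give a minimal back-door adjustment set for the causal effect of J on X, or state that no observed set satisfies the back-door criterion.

desc(J)\{J}={X}; candidates ⊆ {A,B,K,V}.
∅: J⊥X given ∅ in G with J→· removed — back-door holds.

J→X: minimal back-door set ∅.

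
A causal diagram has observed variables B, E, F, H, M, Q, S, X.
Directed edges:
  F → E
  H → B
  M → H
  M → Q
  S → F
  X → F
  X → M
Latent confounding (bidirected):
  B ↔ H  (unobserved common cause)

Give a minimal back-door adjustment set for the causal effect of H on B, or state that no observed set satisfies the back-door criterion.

H→B: no observed back-door set.

desc(H)\{H}={B}; candidates ⊆ {E,F,M,Q,S,X}.
H↔B: latent back-door arc(s) into H.
size 0: {}; under {} H still reaches {B,E,F,M,Q,X} ∋ B.
size 1: {E}, {F}, {M} …(+3); under {E} H still reaches {B,F,M,Q,S,X} ∋ B.
size 2: {E,F}, {E,M}, {E,Q} …(+12); under {E,F} H still reaches {B,M,Q,S,X} ∋ B.
H↔B cannot be blocked by any observed set — no back-door set.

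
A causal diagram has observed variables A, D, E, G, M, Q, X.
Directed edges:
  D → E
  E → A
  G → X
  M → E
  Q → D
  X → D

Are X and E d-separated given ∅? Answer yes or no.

No — X and E are d-connected given ∅.

Bayes-Ball from X | ∅ reaches {A,D,E,G}.
E ∈ reach(X|∅) ⇒ X ⊥̸ E | ∅.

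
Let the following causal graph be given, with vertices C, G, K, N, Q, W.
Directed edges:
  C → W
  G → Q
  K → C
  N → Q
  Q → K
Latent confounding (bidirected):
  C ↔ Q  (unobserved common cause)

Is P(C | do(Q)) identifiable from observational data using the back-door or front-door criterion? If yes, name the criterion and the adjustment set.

desc(Q)\{Q}={C,K,W}; candidates ⊆ {G,N}.
Q↔C: latent back-door arc(s) into Q.
size 0: {}; under {} Q still reaches {C,G,N,W} ∋ C.
size 1: {G}, {N}; under {G} Q still reaches {C,N,W} ∋ C.
size 2: {G,N}; under {G,N} Q still reaches {C,W} ∋ C.
Q↔C cannot be blocked by any observed set — no back-door set.
{K}: (i) intercepts every directed Q→C path; (ii) no back-door Q→{K}; (iii) {Q} blocks every back-door {K}→C. Front-door holds.
P(C|do(Q)) = Σ_{K} P(K|Q) Σ_{Q'} P(C|K,Q')P(Q').

P(C|do(Q)): frontdoor, adjust for {K}.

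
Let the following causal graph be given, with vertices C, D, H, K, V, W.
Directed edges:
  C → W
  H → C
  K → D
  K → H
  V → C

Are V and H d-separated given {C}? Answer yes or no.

No — V and H are d-connected given {C}.

Bayes-Ball from V | {C} reaches {D,H,K}.
H ∈ reach(V|{C}) ⇒ V ⊥̸ H | {C}.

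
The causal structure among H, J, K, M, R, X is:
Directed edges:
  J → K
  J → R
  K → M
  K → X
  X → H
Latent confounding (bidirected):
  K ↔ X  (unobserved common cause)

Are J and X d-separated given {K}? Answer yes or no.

Bayes-Ball from J | {K} reaches {H,R,X}.
X ∈ reach(J|{K}) ⇒ J ⊥̸ X | {K}.

No — J and X are d-connected given {K}.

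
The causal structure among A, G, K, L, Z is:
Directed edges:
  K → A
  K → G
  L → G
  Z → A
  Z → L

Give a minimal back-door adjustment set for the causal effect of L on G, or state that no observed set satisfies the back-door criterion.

desc(L)\{L}={G}; candidates ⊆ {A,K,Z}.
∅: L⊥G given ∅ in G with L→· removed — back-door holds.

L→G: minimal back-door set ∅.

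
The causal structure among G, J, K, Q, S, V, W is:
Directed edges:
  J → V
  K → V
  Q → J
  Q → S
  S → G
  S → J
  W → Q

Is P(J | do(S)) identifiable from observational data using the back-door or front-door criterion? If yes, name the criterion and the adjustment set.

desc(S)\{S}={G,J,V}; candidates ⊆ {K,Q,W}.
size 0: {}; under {} S still reaches {J,Q,V,W} ∋ J.
{Q}: S⊥J given {Q} in G with S→· removed — back-door holds.
P(J|do(S)) = Σ_{Q} P(J|S,Q)·P(Q).

P(J|do(S)): backdoor, adjust for {Q}.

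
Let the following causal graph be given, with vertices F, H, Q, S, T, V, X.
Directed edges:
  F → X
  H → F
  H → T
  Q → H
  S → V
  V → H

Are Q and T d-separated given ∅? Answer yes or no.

No — Q and T are d-connected given ∅.

Bayes-Ball from Q | ∅ reaches {F,H,T,X}.
T ∈ reach(Q|∅) ⇒ Q ⊥̸ T | ∅.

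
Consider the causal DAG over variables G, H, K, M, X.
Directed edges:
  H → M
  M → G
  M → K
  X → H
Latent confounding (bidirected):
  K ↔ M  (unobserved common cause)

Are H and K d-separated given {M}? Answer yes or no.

Bayes-Ball from H | {M} reaches {K,X}.
K ∈ reach(H|{M}) ⇒ H ⊥̸ K | {M}.

No — H and K are d-connected given {M}.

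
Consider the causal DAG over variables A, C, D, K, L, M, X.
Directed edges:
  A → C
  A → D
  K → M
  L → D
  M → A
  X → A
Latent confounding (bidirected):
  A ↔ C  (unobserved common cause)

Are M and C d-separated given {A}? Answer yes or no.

Bayes-Ball from M | {A} reaches {C,K,X}.
C ∈ reach(M|{A}) ⇒ M ⊥̸ C | {A}.

No — M and C are d-connected given {A}.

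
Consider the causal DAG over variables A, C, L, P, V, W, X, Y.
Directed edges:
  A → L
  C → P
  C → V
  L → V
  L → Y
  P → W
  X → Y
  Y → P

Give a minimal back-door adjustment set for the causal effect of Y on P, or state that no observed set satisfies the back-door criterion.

Y→P: minimal back-door set ∅.

desc(Y)\{Y}={P,W}; candidates ⊆ {A,C,L,V,X}.
∅: Y⊥P given ∅ in G with Y→· removed — back-door holds.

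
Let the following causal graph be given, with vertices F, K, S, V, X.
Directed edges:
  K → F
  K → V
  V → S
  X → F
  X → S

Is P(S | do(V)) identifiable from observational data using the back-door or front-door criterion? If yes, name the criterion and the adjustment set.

desc(V)\{V}={S}; candidates ⊆ {F,K,X}.
∅: V⊥S given ∅ in G with V→· removed — back-door holds.
P(S|do(V)) = P(S|V) — no adjustment needed.

P(S|do(V)): backdoor, adjust for ∅.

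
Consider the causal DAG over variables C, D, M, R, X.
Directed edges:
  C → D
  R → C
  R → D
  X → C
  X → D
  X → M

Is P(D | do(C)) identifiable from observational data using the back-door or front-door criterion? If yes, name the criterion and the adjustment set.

P(D|do(C)): backdoor, adjust for {R, X}.

desc(C)\{C}={D}; candidates ⊆ {M,R,X}.
size 0: {}; under {} C still reaches {D,M,R,X} ∋ D.
size 1: {M}, {R}, {X}; under {M} C still reaches {D,R,X} ∋ D.
{R,X}: C⊥D given {R,X} in G with C→· removed — back-door holds.
P(D|do(C)) = Σ_{R,X} P(D|C,R,X)·P(R,X).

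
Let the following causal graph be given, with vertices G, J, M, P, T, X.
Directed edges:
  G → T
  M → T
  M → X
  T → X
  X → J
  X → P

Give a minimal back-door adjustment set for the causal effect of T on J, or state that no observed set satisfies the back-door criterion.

T→J: minimal back-door set {M}.

desc(T)\{T}={J,P,X}; candidates ⊆ {G,M}.
size 0: {}; under {} T still reaches {G,J,M,P,X} ∋ J.
{M}: T⊥J given {M} in G with T→· removed — back-door holds.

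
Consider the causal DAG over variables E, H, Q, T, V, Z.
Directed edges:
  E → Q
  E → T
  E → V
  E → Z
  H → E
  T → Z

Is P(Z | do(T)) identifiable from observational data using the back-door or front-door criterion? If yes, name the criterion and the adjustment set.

P(Z|do(T)): backdoor, adjust for {E}.

desc(T)\{T}={Z}; candidates ⊆ {E,H,Q,V}.
size 0: {}; under {} T still reaches {E,H,Q,V,Z} ∋ Z.
{E}: T⊥Z given {E} in G with T→· removed — back-door holds.
P(Z|do(T)) = Σ_{E} P(Z|T,E)·P(E).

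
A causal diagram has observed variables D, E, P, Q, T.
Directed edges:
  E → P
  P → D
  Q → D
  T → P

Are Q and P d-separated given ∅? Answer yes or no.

Bayes-Ball from Q | ∅ reaches {D}.
P ∉ reach(Q|∅) ⇒ Q ⊥ P | ∅.

Yes — Q ⊥ P | ∅.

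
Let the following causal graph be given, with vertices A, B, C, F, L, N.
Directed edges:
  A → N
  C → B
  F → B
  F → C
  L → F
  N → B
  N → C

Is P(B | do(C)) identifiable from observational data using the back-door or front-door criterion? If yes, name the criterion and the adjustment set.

desc(C)\{C}={B}; candidates ⊆ {A,F,L,N}.
size 0: {}; under {} C still reaches {A,B,F,L,N} ∋ B.
size 1: {A}, {F}, {L} …(+1); under {A} C still reaches {B,F,L,N} ∋ B.
{F,N}: C⊥B given {F,N} in G with C→· removed — back-door holds.
P(B|do(C)) = Σ_{F,N} P(B|C,F,N)·P(F,N).

P(B|do(C)): backdoor, adjust for {F, N}.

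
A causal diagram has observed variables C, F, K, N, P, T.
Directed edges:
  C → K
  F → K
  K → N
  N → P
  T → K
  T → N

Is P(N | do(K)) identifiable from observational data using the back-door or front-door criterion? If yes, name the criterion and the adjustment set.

P(N|do(K)): backdoor, adjust for {T}.

desc(K)\{K}={N,P}; candidates ⊆ {C,F,T}.
size 0: {}; under {} K still reaches {C,F,N,P,T} ∋ N.
{T}: K⊥N given {T} in G with K→· removed — back-door holds.
P(N|do(K)) = Σ_{T} P(N|K,T)·P(T).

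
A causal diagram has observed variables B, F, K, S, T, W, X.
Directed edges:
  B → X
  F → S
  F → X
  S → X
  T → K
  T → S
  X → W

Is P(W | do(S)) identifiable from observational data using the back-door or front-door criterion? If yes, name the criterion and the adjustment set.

desc(S)\{S}={W,X}; candidates ⊆ {B,F,K,T}.
size 0: {}; under {} S still reaches {F,K,T,W,X} ∋ W.
{F}: S⊥W given {F} in G with S→· removed — back-door holds.
P(W|do(S)) = Σ_{F} P(W|S,F)·P(F).

P(W|do(S)): backdoor, adjust for {F}.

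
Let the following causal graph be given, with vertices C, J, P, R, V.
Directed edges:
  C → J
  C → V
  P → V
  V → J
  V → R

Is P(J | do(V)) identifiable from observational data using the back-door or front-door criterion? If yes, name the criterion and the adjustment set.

desc(V)\{V}={J,R}; candidates ⊆ {C,P}.
size 0: {}; under {} V still reaches {C,J,P} ∋ J.
{C}: V⊥J given {C} in G with V→· removed — back-door holds.
P(J|do(V)) = Σ_{C} P(J|V,C)·P(C).

P(J|do(V)): backdoor, adjust for {C}.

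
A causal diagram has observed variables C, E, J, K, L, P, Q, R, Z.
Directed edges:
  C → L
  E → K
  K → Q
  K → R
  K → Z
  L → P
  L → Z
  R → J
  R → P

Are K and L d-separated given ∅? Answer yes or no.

Yes — K ⊥ L | ∅.

Bayes-Ball from K | ∅ reaches {E,J,P,Q,R,Z}.
L ∉ reach(K|∅) ⇒ K ⊥ L | ∅.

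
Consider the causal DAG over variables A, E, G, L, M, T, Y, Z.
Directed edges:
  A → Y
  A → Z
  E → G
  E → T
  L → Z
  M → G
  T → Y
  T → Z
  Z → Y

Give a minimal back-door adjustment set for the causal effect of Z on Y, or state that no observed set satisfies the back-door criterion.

desc(Z)\{Z}={Y}; candidates ⊆ {A,E,G,L,M,T}.
size 0: {}; under {} Z still reaches {A,E,G,L,T,Y} ∋ Y.
size 1: {A}, {E}, {G} …(+3); under {A} Z still reaches {E,G,L,T,Y} ∋ Y.
{A,T}: Z⊥Y given {A,T} in G with Z→· removed — back-door holds.

Z→Y: minimal back-door set {A, T}.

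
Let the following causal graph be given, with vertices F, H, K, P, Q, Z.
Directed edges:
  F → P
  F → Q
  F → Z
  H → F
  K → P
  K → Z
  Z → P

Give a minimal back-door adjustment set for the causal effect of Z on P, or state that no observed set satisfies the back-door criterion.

Z→P: minimal back-door set {F, K}.

desc(Z)\{Z}={P}; candidates ⊆ {F,H,K,Q}.
size 0: {}; under {} Z still reaches {F,H,K,P,Q} ∋ P.
size 1: {F}, {H}, {K} …(+1); under {F} Z still reaches {K,P} ∋ P.
{F,K}: Z⊥P given {F,K} in G with Z→· removed — back-door holds.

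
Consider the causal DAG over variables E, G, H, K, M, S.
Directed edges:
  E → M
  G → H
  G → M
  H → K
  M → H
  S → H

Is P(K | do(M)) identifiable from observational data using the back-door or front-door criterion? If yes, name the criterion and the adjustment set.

P(K|do(M)): backdoor, adjust for {G}.

desc(M)\{M}={H,K}; candidates ⊆ {E,G,S}.
size 0: {}; under {} M still reaches {E,G,H,K} ∋ K.
{G}: M⊥K given {G} in G with M→· removed — back-door holds.
P(K|do(M)) = Σ_{G} P(K|M,G)·P(G).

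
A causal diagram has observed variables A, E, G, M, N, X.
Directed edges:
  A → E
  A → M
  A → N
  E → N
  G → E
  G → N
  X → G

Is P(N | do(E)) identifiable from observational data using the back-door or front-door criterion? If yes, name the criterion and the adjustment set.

P(N|do(E)): backdoor, adjust for {A, G}.

desc(E)\{E}={N}; candidates ⊆ {A,G,M,X}.
size 0: {}; under {} E still reaches {A,G,M,N,X} ∋ N.
size 1: {A}, {G}, {M} …(+1); under {A} E still reaches {G,N,X} ∋ N.
{A,G}: E⊥N given {A,G} in G with E→· removed — back-door holds.
P(N|do(E)) = Σ_{A,G} P(N|E,A,G)·P(A,G).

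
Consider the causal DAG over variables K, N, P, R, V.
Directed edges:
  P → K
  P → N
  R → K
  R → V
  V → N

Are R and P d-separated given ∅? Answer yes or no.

Yes — R ⊥ P | ∅.

Bayes-Ball from R | ∅ reaches {K,N,V}.
P ∉ reach(R|∅) ⇒ R ⊥ P | ∅.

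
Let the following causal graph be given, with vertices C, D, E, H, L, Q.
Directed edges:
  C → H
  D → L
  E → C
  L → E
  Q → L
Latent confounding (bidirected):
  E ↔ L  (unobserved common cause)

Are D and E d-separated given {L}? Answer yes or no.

Bayes-Ball from D | {L} reaches {C,E,H,Q}.
E ∈ reach(D|{L}) ⇒ D ⊥̸ E | {L}.

No — D and E are d-connected given {L}.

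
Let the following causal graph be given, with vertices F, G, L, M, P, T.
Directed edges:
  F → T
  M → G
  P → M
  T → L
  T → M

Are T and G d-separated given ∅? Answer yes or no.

Bayes-Ball from T | ∅ reaches {F,G,L,M}.
G ∈ reach(T|∅) ⇒ T ⊥̸ G | ∅.

No — T and G are d-connected given ∅.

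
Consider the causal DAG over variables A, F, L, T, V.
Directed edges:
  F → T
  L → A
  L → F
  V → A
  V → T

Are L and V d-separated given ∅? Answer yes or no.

Bayes-Ball from L | ∅ reaches {A,F,T}.
V ∉ reach(L|∅) ⇒ L ⊥ V | ∅.

Yes — L ⊥ V | ∅.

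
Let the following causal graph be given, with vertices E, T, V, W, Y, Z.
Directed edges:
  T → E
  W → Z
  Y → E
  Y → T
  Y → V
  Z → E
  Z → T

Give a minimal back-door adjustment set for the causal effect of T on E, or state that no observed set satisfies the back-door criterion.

T→E: minimal back-door set {Y, Z}.

desc(T)\{T}={E}; candidates ⊆ {V,W,Y,Z}.
size 0: {}; under {} T still reaches {E,V,W,Y,Z} ∋ E.
size 1: {V}, {W}, {Y} …(+1); under {V} T still reaches {E,W,Y,Z} ∋ E.
{Y,Z}: T⊥E given {Y,Z} in G with T→· removed — back-door holds.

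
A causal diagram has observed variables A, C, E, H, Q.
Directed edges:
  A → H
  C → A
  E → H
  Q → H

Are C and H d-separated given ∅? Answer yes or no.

Bayes-Ball from C | ∅ reaches {A,H}.
H ∈ reach(C|∅) ⇒ C ⊥̸ H | ∅.

No — C and H are d-connected given ∅.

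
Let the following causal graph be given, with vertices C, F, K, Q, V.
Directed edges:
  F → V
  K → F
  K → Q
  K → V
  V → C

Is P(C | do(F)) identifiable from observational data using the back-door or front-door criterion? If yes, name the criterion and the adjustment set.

desc(F)\{F}={C,V}; candidates ⊆ {K,Q}.
size 0: {}; under {} F still reaches {C,K,Q,V} ∋ C.
{K}: F⊥C given {K} in G with F→· removed — back-door holds.
P(C|do(F)) = Σ_{K} P(C|F,K)·P(K).

P(C|do(F)): backdoor, adjust for {K}.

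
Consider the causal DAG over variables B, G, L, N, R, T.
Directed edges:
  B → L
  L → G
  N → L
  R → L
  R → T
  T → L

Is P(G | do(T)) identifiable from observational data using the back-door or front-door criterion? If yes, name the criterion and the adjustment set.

desc(T)\{T}={G,L}; candidates ⊆ {B,N,R}.
size 0: {}; under {} T still reaches {G,L,R} ∋ G.
{R}: T⊥G given {R} in G with T→· removed — back-door holds.
P(G|do(T)) = Σ_{R} P(G|T,R)·P(R).

P(G|do(T)): backdoor, adjust for {R}.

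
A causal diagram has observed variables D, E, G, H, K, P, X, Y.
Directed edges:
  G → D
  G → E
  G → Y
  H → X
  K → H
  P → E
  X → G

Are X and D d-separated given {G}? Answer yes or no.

Yes — X ⊥ D | {G}.

Bayes-Ball from X | {G} reaches {H,K}.
D ∉ reach(X|{G}) ⇒ X ⊥ D | {G}.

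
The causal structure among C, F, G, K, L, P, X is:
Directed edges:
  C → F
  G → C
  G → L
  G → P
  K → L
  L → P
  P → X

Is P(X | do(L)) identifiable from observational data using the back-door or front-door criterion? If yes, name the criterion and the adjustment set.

desc(L)\{L}={P,X}; candidates ⊆ {C,F,G,K}.
size 0: {}; under {} L still reaches {C,F,G,K,P,X} ∋ X.
{G}: L⊥X given {G} in G with L→· removed — back-door holds.
P(X|do(L)) = Σ_{G} P(X|L,G)·P(G).

P(X|do(L)): backdoor, adjust for {G}.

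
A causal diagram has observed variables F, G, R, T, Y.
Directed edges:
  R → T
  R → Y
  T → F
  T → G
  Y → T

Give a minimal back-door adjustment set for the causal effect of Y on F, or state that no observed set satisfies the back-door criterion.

Y→F: minimal back-door set {R}.

desc(Y)\{Y}={F,G,T}; candidates ⊆ {R}.
size 0: {}; under {} Y still reaches {F,G,R,T} ∋ F.
{R}: Y⊥F given {R} in G with Y→· removed — back-door holds.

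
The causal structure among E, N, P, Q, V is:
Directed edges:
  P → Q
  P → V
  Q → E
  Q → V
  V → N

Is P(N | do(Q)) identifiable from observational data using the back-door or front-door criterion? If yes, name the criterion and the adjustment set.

desc(Q)\{Q}={E,N,V}; candidates ⊆ {P}.
size 0: {}; under {} Q still reaches {N,P,V} ∋ N.
{P}: Q⊥N given {P} in G with Q→· removed — back-door holds.
P(N|do(Q)) = Σ_{P} P(N|Q,P)·P(P).

P(N|do(Q)): backdoor, adjust for {P}.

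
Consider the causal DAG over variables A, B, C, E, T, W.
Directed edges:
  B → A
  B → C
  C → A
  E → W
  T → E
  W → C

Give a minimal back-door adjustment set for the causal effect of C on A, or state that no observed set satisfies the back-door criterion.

desc(C)\{C}={A}; candidates ⊆ {B,E,T,W}.
size 0: {}; under {} C still reaches {A,B,E,T,W} ∋ A.
{B}: C⊥A given {B} in G with C→· removed — back-door holds.

C→A: minimal back-door set {B}.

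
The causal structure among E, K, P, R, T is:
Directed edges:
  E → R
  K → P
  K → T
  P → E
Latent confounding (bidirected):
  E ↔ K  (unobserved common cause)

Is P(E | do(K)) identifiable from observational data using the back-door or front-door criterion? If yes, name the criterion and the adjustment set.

P(E|do(K)): frontdoor, adjust for {P}.

desc(K)\{K}={E,P,R,T}; candidates ⊆ {—}.
K↔E: latent back-door arc(s) into K.
size 0: {}; under {} K still reaches {E,R} ∋ E.
K↔E cannot be blocked by any observed set — no back-door set.
{P}: (i) intercepts every directed K→E path; (ii) no back-door K→{P}; (iii) {K} blocks every back-door {P}→E. Front-door holds.
P(E|do(K)) = Σ_{P} P(P|K) Σ_{K'} P(E|P,K')P(K').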